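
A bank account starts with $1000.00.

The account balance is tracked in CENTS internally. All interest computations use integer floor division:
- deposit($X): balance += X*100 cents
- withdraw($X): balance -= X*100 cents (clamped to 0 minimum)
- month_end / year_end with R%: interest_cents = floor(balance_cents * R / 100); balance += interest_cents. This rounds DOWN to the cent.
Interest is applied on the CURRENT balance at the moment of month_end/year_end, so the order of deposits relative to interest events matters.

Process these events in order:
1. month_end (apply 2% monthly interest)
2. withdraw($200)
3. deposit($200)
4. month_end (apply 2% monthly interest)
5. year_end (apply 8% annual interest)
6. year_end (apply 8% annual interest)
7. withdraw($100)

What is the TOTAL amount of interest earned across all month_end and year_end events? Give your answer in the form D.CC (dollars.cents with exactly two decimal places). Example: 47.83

After 1 (month_end (apply 2% monthly interest)): balance=$1020.00 total_interest=$20.00
After 2 (withdraw($200)): balance=$820.00 total_interest=$20.00
After 3 (deposit($200)): balance=$1020.00 total_interest=$20.00
After 4 (month_end (apply 2% monthly interest)): balance=$1040.40 total_interest=$40.40
After 5 (year_end (apply 8% annual interest)): balance=$1123.63 total_interest=$123.63
After 6 (year_end (apply 8% annual interest)): balance=$1213.52 total_interest=$213.52
After 7 (withdraw($100)): balance=$1113.52 total_interest=$213.52

Answer: 213.52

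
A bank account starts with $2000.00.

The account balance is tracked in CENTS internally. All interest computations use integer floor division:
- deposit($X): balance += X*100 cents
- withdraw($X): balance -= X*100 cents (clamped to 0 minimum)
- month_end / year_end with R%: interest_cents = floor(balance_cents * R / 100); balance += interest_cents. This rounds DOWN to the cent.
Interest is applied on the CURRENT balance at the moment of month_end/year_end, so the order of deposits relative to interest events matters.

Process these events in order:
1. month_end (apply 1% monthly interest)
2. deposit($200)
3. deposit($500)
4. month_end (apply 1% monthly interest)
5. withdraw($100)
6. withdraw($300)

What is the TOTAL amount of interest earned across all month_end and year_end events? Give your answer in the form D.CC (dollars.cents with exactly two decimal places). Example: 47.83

After 1 (month_end (apply 1% monthly interest)): balance=$2020.00 total_interest=$20.00
After 2 (deposit($200)): balance=$2220.00 total_interest=$20.00
After 3 (deposit($500)): balance=$2720.00 total_interest=$20.00
After 4 (month_end (apply 1% monthly interest)): balance=$2747.20 total_interest=$47.20
After 5 (withdraw($100)): balance=$2647.20 total_interest=$47.20
After 6 (withdraw($300)): balance=$2347.20 total_interest=$47.20

Answer: 47.20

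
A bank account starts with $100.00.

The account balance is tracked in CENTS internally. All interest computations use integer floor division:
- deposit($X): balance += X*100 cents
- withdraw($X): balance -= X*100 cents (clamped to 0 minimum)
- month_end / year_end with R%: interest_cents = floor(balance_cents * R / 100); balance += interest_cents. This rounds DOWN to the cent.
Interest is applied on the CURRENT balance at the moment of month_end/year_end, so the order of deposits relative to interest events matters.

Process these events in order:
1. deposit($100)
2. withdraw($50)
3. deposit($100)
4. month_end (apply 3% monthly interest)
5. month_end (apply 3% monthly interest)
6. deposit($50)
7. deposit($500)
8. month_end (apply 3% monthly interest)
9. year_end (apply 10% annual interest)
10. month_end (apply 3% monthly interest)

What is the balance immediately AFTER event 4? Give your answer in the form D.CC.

After 1 (deposit($100)): balance=$200.00 total_interest=$0.00
After 2 (withdraw($50)): balance=$150.00 total_interest=$0.00
After 3 (deposit($100)): balance=$250.00 total_interest=$0.00
After 4 (month_end (apply 3% monthly interest)): balance=$257.50 total_interest=$7.50

Answer: 257.50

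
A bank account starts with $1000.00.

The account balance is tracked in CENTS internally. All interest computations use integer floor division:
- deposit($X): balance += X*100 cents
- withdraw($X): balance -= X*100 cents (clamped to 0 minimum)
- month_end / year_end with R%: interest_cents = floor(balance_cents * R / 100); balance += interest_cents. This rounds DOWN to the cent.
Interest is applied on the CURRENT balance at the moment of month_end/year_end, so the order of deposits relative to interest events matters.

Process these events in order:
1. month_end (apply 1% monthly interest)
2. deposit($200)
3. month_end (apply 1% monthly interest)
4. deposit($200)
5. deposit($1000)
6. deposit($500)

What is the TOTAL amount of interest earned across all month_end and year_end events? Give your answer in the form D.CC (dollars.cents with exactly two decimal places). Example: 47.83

After 1 (month_end (apply 1% monthly interest)): balance=$1010.00 total_interest=$10.00
After 2 (deposit($200)): balance=$1210.00 total_interest=$10.00
After 3 (month_end (apply 1% monthly interest)): balance=$1222.10 total_interest=$22.10
After 4 (deposit($200)): balance=$1422.10 total_interest=$22.10
After 5 (deposit($1000)): balance=$2422.10 total_interest=$22.10
After 6 (deposit($500)): balance=$2922.10 total_interest=$22.10

Answer: 22.10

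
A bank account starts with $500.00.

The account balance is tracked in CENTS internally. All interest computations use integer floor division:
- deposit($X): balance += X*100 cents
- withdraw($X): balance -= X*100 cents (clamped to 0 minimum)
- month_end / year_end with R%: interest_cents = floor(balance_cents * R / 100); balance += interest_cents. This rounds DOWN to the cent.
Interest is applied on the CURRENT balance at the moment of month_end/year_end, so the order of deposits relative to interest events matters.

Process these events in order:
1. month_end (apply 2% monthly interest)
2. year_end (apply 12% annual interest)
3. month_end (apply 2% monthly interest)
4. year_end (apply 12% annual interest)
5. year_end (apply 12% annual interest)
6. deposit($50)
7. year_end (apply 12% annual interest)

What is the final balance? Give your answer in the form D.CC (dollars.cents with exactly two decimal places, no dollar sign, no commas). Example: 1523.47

Answer: 874.52

Derivation:
After 1 (month_end (apply 2% monthly interest)): balance=$510.00 total_interest=$10.00
After 2 (year_end (apply 12% annual interest)): balance=$571.20 total_interest=$71.20
After 3 (month_end (apply 2% monthly interest)): balance=$582.62 total_interest=$82.62
After 4 (year_end (apply 12% annual interest)): balance=$652.53 total_interest=$152.53
After 5 (year_end (apply 12% annual interest)): balance=$730.83 total_interest=$230.83
After 6 (deposit($50)): balance=$780.83 total_interest=$230.83
After 7 (year_end (apply 12% annual interest)): balance=$874.52 total_interest=$324.52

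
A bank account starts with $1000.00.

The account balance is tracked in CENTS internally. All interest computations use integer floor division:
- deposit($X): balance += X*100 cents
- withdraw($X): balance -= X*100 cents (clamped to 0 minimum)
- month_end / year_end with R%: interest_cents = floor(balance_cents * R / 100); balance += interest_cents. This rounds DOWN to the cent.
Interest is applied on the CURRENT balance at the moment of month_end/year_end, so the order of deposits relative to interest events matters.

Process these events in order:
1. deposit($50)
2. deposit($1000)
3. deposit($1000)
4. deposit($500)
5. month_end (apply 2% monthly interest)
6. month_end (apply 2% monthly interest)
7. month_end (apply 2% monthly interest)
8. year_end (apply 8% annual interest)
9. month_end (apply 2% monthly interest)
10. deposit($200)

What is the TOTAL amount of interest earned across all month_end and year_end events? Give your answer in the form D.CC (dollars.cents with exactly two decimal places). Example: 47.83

Answer: 600.03

Derivation:
After 1 (deposit($50)): balance=$1050.00 total_interest=$0.00
After 2 (deposit($1000)): balance=$2050.00 total_interest=$0.00
After 3 (deposit($1000)): balance=$3050.00 total_interest=$0.00
After 4 (deposit($500)): balance=$3550.00 total_interest=$0.00
After 5 (month_end (apply 2% monthly interest)): balance=$3621.00 total_interest=$71.00
After 6 (month_end (apply 2% monthly interest)): balance=$3693.42 total_interest=$143.42
After 7 (month_end (apply 2% monthly interest)): balance=$3767.28 total_interest=$217.28
After 8 (year_end (apply 8% annual interest)): balance=$4068.66 total_interest=$518.66
After 9 (month_end (apply 2% monthly interest)): balance=$4150.03 total_interest=$600.03
After 10 (deposit($200)): balance=$4350.03 total_interest=$600.03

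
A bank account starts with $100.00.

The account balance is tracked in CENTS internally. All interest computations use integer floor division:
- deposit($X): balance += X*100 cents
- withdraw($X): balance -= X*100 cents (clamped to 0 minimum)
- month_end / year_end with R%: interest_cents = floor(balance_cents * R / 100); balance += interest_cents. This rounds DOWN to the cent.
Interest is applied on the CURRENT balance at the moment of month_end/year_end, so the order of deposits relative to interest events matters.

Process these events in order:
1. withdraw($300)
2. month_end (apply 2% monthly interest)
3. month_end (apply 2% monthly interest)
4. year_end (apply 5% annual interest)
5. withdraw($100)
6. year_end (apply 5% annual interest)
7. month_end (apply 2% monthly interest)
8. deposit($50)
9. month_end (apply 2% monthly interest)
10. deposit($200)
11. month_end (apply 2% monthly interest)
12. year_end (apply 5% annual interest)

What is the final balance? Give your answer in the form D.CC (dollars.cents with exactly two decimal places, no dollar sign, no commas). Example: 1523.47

After 1 (withdraw($300)): balance=$0.00 total_interest=$0.00
After 2 (month_end (apply 2% monthly interest)): balance=$0.00 total_interest=$0.00
After 3 (month_end (apply 2% monthly interest)): balance=$0.00 total_interest=$0.00
After 4 (year_end (apply 5% annual interest)): balance=$0.00 total_interest=$0.00
After 5 (withdraw($100)): balance=$0.00 total_interest=$0.00
After 6 (year_end (apply 5% annual interest)): balance=$0.00 total_interest=$0.00
After 7 (month_end (apply 2% monthly interest)): balance=$0.00 total_interest=$0.00
After 8 (deposit($50)): balance=$50.00 total_interest=$0.00
After 9 (month_end (apply 2% monthly interest)): balance=$51.00 total_interest=$1.00
After 10 (deposit($200)): balance=$251.00 total_interest=$1.00
After 11 (month_end (apply 2% monthly interest)): balance=$256.02 total_interest=$6.02
After 12 (year_end (apply 5% annual interest)): balance=$268.82 total_interest=$18.82

Answer: 268.82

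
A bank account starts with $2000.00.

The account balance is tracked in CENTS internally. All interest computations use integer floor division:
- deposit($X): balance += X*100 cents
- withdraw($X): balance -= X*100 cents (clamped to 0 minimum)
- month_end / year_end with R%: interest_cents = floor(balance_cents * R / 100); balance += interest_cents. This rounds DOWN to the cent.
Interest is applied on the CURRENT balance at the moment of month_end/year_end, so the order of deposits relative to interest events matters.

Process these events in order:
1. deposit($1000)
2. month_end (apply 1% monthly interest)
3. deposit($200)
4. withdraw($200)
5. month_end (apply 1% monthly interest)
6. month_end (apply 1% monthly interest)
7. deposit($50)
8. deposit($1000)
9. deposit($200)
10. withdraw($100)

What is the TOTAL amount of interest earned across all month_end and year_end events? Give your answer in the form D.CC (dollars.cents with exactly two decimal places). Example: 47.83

After 1 (deposit($1000)): balance=$3000.00 total_interest=$0.00
After 2 (month_end (apply 1% monthly interest)): balance=$3030.00 total_interest=$30.00
After 3 (deposit($200)): balance=$3230.00 total_interest=$30.00
After 4 (withdraw($200)): balance=$3030.00 total_interest=$30.00
After 5 (month_end (apply 1% monthly interest)): balance=$3060.30 total_interest=$60.30
After 6 (month_end (apply 1% monthly interest)): balance=$3090.90 total_interest=$90.90
After 7 (deposit($50)): balance=$3140.90 total_interest=$90.90
After 8 (deposit($1000)): balance=$4140.90 total_interest=$90.90
After 9 (deposit($200)): balance=$4340.90 total_interest=$90.90
After 10 (withdraw($100)): balance=$4240.90 total_interest=$90.90

Answer: 90.90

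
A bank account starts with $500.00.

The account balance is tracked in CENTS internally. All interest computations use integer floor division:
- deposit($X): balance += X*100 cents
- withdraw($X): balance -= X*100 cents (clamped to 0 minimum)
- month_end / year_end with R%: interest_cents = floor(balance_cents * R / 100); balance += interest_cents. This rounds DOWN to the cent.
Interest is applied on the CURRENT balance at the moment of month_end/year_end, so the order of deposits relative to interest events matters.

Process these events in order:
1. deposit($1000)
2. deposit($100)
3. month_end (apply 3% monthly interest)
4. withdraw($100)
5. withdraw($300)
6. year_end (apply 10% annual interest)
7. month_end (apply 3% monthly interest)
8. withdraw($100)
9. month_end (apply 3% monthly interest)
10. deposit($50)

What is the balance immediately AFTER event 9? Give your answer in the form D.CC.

Answer: 1353.39

Derivation:
After 1 (deposit($1000)): balance=$1500.00 total_interest=$0.00
After 2 (deposit($100)): balance=$1600.00 total_interest=$0.00
After 3 (month_end (apply 3% monthly interest)): balance=$1648.00 total_interest=$48.00
After 4 (withdraw($100)): balance=$1548.00 total_interest=$48.00
After 5 (withdraw($300)): balance=$1248.00 total_interest=$48.00
After 6 (year_end (apply 10% annual interest)): balance=$1372.80 total_interest=$172.80
After 7 (month_end (apply 3% monthly interest)): balance=$1413.98 total_interest=$213.98
After 8 (withdraw($100)): balance=$1313.98 total_interest=$213.98
After 9 (month_end (apply 3% monthly interest)): balance=$1353.39 total_interest=$253.39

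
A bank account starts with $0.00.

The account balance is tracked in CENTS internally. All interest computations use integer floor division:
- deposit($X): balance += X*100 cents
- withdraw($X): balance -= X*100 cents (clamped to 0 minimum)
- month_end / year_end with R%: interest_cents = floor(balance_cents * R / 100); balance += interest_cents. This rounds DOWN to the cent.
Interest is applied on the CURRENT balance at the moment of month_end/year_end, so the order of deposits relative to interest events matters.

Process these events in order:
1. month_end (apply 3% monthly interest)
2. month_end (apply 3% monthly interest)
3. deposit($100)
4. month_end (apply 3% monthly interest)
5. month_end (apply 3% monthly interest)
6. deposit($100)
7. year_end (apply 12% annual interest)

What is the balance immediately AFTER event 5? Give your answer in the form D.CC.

After 1 (month_end (apply 3% monthly interest)): balance=$0.00 total_interest=$0.00
After 2 (month_end (apply 3% monthly interest)): balance=$0.00 total_interest=$0.00
After 3 (deposit($100)): balance=$100.00 total_interest=$0.00
After 4 (month_end (apply 3% monthly interest)): balance=$103.00 total_interest=$3.00
After 5 (month_end (apply 3% monthly interest)): balance=$106.09 total_interest=$6.09

Answer: 106.09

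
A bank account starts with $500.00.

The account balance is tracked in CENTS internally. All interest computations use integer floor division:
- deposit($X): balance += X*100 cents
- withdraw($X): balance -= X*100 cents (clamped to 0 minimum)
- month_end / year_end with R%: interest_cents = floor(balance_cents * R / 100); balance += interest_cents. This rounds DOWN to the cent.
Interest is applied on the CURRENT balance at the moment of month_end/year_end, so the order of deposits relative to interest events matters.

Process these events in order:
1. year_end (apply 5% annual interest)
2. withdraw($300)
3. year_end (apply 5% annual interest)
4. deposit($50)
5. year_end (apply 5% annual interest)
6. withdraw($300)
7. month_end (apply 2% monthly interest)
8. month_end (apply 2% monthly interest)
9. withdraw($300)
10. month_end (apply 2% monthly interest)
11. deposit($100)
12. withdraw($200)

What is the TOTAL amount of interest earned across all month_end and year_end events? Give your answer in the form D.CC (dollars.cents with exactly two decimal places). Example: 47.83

Answer: 50.58

Derivation:
After 1 (year_end (apply 5% annual interest)): balance=$525.00 total_interest=$25.00
After 2 (withdraw($300)): balance=$225.00 total_interest=$25.00
After 3 (year_end (apply 5% annual interest)): balance=$236.25 total_interest=$36.25
After 4 (deposit($50)): balance=$286.25 total_interest=$36.25
After 5 (year_end (apply 5% annual interest)): balance=$300.56 total_interest=$50.56
After 6 (withdraw($300)): balance=$0.56 total_interest=$50.56
After 7 (month_end (apply 2% monthly interest)): balance=$0.57 total_interest=$50.57
After 8 (month_end (apply 2% monthly interest)): balance=$0.58 total_interest=$50.58
After 9 (withdraw($300)): balance=$0.00 total_interest=$50.58
After 10 (month_end (apply 2% monthly interest)): balance=$0.00 total_interest=$50.58
After 11 (deposit($100)): balance=$100.00 total_interest=$50.58
After 12 (withdraw($200)): balance=$0.00 total_interest=$50.58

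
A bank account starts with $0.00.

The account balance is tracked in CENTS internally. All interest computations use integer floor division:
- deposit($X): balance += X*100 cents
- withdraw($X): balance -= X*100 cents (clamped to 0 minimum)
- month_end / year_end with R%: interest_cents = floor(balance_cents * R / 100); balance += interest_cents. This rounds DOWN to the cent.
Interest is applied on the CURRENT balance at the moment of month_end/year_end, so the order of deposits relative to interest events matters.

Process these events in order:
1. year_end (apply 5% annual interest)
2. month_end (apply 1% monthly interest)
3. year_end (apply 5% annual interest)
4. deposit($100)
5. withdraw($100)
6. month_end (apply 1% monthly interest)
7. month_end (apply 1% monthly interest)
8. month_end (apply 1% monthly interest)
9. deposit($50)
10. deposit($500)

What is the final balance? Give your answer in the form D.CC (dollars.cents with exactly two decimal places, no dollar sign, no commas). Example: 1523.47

Answer: 550.00

Derivation:
After 1 (year_end (apply 5% annual interest)): balance=$0.00 total_interest=$0.00
After 2 (month_end (apply 1% monthly interest)): balance=$0.00 total_interest=$0.00
After 3 (year_end (apply 5% annual interest)): balance=$0.00 total_interest=$0.00
After 4 (deposit($100)): balance=$100.00 total_interest=$0.00
After 5 (withdraw($100)): balance=$0.00 total_interest=$0.00
After 6 (month_end (apply 1% monthly interest)): balance=$0.00 total_interest=$0.00
After 7 (month_end (apply 1% monthly interest)): balance=$0.00 total_interest=$0.00
After 8 (month_end (apply 1% monthly interest)): balance=$0.00 total_interest=$0.00
After 9 (deposit($50)): balance=$50.00 total_interest=$0.00
After 10 (deposit($500)): balance=$550.00 total_interest=$0.00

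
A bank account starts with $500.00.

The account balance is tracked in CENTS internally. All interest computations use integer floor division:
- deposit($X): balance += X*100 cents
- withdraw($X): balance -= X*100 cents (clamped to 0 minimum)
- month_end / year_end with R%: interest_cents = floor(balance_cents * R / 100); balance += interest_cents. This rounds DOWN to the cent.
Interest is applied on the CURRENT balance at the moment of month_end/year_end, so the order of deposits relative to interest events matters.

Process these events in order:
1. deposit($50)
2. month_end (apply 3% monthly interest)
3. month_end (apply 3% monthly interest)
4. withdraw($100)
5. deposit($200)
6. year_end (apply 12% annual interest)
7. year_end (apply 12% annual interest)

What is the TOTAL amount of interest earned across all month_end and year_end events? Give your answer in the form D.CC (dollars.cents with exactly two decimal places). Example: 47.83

Answer: 207.36

Derivation:
After 1 (deposit($50)): balance=$550.00 total_interest=$0.00
After 2 (month_end (apply 3% monthly interest)): balance=$566.50 total_interest=$16.50
After 3 (month_end (apply 3% monthly interest)): balance=$583.49 total_interest=$33.49
After 4 (withdraw($100)): balance=$483.49 total_interest=$33.49
After 5 (deposit($200)): balance=$683.49 total_interest=$33.49
After 6 (year_end (apply 12% annual interest)): balance=$765.50 total_interest=$115.50
After 7 (year_end (apply 12% annual interest)): balance=$857.36 total_interest=$207.36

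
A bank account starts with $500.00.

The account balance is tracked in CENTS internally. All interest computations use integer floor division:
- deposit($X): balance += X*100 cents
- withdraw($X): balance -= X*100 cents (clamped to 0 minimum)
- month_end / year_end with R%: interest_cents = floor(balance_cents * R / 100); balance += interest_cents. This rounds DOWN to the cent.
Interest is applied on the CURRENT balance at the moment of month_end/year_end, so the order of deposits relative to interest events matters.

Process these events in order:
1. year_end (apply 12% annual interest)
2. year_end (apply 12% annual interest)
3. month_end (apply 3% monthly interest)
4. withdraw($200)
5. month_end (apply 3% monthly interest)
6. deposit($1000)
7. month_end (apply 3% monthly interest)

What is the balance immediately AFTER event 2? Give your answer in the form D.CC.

After 1 (year_end (apply 12% annual interest)): balance=$560.00 total_interest=$60.00
After 2 (year_end (apply 12% annual interest)): balance=$627.20 total_interest=$127.20

Answer: 627.20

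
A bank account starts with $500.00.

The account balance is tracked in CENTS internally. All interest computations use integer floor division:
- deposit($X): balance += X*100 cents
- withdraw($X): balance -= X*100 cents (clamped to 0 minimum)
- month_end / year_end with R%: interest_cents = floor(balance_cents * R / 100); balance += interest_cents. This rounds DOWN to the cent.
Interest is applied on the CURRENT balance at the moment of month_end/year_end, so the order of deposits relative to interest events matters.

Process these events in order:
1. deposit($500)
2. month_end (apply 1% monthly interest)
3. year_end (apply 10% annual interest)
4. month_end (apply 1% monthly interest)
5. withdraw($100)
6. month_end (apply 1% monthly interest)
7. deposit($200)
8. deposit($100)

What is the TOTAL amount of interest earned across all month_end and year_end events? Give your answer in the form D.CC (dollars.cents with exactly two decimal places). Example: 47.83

After 1 (deposit($500)): balance=$1000.00 total_interest=$0.00
After 2 (month_end (apply 1% monthly interest)): balance=$1010.00 total_interest=$10.00
After 3 (year_end (apply 10% annual interest)): balance=$1111.00 total_interest=$111.00
After 4 (month_end (apply 1% monthly interest)): balance=$1122.11 total_interest=$122.11
After 5 (withdraw($100)): balance=$1022.11 total_interest=$122.11
After 6 (month_end (apply 1% monthly interest)): balance=$1032.33 total_interest=$132.33
After 7 (deposit($200)): balance=$1232.33 total_interest=$132.33
After 8 (deposit($100)): balance=$1332.33 total_interest=$132.33

Answer: 132.33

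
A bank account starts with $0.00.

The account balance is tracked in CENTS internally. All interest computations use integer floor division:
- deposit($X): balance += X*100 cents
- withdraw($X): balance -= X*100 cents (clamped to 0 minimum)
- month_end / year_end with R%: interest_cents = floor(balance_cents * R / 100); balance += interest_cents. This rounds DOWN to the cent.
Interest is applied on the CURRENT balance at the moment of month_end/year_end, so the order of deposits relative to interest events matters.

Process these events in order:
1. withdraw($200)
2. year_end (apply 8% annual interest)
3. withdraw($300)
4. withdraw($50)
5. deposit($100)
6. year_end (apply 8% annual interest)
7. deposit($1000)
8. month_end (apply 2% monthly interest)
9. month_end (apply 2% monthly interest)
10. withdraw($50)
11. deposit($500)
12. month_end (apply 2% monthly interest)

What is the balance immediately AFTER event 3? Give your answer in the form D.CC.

Answer: 0.00

Derivation:
After 1 (withdraw($200)): balance=$0.00 total_interest=$0.00
After 2 (year_end (apply 8% annual interest)): balance=$0.00 total_interest=$0.00
After 3 (withdraw($300)): balance=$0.00 total_interest=$0.00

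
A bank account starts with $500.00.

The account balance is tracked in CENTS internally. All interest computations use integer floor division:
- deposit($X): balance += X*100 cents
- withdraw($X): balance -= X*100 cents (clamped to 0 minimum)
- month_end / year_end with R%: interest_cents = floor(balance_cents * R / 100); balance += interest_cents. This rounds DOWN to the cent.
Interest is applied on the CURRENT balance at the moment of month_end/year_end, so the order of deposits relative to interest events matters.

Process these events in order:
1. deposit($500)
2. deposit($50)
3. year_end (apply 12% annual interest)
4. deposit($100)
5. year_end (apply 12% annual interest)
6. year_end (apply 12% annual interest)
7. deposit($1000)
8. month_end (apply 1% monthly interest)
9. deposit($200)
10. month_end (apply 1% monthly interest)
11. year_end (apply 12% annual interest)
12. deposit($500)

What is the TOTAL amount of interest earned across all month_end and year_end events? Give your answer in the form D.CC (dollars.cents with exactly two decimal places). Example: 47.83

After 1 (deposit($500)): balance=$1000.00 total_interest=$0.00
After 2 (deposit($50)): balance=$1050.00 total_interest=$0.00
After 3 (year_end (apply 12% annual interest)): balance=$1176.00 total_interest=$126.00
After 4 (deposit($100)): balance=$1276.00 total_interest=$126.00
After 5 (year_end (apply 12% annual interest)): balance=$1429.12 total_interest=$279.12
After 6 (year_end (apply 12% annual interest)): balance=$1600.61 total_interest=$450.61
After 7 (deposit($1000)): balance=$2600.61 total_interest=$450.61
After 8 (month_end (apply 1% monthly interest)): balance=$2626.61 total_interest=$476.61
After 9 (deposit($200)): balance=$2826.61 total_interest=$476.61
After 10 (month_end (apply 1% monthly interest)): balance=$2854.87 total_interest=$504.87
After 11 (year_end (apply 12% annual interest)): balance=$3197.45 total_interest=$847.45
After 12 (deposit($500)): balance=$3697.45 total_interest=$847.45

Answer: 847.45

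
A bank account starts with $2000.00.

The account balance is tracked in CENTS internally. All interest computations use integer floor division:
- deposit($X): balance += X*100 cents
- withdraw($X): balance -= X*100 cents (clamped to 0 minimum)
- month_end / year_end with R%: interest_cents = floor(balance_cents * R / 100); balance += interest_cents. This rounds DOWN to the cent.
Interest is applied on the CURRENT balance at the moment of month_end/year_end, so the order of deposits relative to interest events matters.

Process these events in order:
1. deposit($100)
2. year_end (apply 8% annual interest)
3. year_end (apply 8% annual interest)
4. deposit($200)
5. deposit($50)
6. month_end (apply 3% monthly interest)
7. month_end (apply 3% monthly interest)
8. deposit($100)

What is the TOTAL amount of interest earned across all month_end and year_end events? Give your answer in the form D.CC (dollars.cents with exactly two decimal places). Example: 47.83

Answer: 513.83

Derivation:
After 1 (deposit($100)): balance=$2100.00 total_interest=$0.00
After 2 (year_end (apply 8% annual interest)): balance=$2268.00 total_interest=$168.00
After 3 (year_end (apply 8% annual interest)): balance=$2449.44 total_interest=$349.44
After 4 (deposit($200)): balance=$2649.44 total_interest=$349.44
After 5 (deposit($50)): balance=$2699.44 total_interest=$349.44
After 6 (month_end (apply 3% monthly interest)): balance=$2780.42 total_interest=$430.42
After 7 (month_end (apply 3% monthly interest)): balance=$2863.83 total_interest=$513.83
After 8 (deposit($100)): balance=$2963.83 total_interest=$513.83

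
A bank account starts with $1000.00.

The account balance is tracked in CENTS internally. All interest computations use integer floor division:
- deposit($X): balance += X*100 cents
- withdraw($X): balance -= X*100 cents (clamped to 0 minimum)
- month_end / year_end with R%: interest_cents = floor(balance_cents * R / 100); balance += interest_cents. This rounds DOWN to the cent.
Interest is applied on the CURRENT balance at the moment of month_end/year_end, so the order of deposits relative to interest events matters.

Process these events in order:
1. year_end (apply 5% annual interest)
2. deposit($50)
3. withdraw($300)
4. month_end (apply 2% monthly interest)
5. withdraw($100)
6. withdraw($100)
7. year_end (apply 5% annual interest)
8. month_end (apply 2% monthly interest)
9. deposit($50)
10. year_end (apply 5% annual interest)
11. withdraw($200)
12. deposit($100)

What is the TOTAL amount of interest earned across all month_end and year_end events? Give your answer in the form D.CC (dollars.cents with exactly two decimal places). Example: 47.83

After 1 (year_end (apply 5% annual interest)): balance=$1050.00 total_interest=$50.00
After 2 (deposit($50)): balance=$1100.00 total_interest=$50.00
After 3 (withdraw($300)): balance=$800.00 total_interest=$50.00
After 4 (month_end (apply 2% monthly interest)): balance=$816.00 total_interest=$66.00
After 5 (withdraw($100)): balance=$716.00 total_interest=$66.00
After 6 (withdraw($100)): balance=$616.00 total_interest=$66.00
After 7 (year_end (apply 5% annual interest)): balance=$646.80 total_interest=$96.80
After 8 (month_end (apply 2% monthly interest)): balance=$659.73 total_interest=$109.73
After 9 (deposit($50)): balance=$709.73 total_interest=$109.73
After 10 (year_end (apply 5% annual interest)): balance=$745.21 total_interest=$145.21
After 11 (withdraw($200)): balance=$545.21 total_interest=$145.21
After 12 (deposit($100)): balance=$645.21 total_interest=$145.21

Answer: 145.21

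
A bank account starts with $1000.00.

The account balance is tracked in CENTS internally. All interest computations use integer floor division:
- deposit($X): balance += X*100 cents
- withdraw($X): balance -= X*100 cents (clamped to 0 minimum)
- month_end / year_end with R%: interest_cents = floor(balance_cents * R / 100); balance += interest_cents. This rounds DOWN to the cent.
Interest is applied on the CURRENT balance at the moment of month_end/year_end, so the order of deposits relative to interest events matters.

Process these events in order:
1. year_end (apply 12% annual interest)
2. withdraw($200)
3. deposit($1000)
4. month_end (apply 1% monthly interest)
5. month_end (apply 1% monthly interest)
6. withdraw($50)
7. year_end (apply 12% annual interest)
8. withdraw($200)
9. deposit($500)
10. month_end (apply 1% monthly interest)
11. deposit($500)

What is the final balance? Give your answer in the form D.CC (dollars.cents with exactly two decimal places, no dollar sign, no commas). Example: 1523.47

Answer: 2961.99

Derivation:
After 1 (year_end (apply 12% annual interest)): balance=$1120.00 total_interest=$120.00
After 2 (withdraw($200)): balance=$920.00 total_interest=$120.00
After 3 (deposit($1000)): balance=$1920.00 total_interest=$120.00
After 4 (month_end (apply 1% monthly interest)): balance=$1939.20 total_interest=$139.20
After 5 (month_end (apply 1% monthly interest)): balance=$1958.59 total_interest=$158.59
After 6 (withdraw($50)): balance=$1908.59 total_interest=$158.59
After 7 (year_end (apply 12% annual interest)): balance=$2137.62 total_interest=$387.62
After 8 (withdraw($200)): balance=$1937.62 total_interest=$387.62
After 9 (deposit($500)): balance=$2437.62 total_interest=$387.62
After 10 (month_end (apply 1% monthly interest)): balance=$2461.99 total_interest=$411.99
After 11 (deposit($500)): balance=$2961.99 total_interest=$411.99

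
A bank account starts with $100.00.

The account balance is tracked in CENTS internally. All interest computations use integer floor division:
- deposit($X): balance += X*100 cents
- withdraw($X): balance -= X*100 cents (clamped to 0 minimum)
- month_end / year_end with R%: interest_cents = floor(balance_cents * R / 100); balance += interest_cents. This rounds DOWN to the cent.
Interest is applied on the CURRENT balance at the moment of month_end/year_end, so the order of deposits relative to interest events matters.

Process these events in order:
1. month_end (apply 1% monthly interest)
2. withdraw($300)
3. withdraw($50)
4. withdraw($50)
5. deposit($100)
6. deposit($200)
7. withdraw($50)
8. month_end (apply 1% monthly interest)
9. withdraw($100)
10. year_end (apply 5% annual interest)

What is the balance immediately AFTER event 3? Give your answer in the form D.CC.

Answer: 0.00

Derivation:
After 1 (month_end (apply 1% monthly interest)): balance=$101.00 total_interest=$1.00
After 2 (withdraw($300)): balance=$0.00 total_interest=$1.00
After 3 (withdraw($50)): balance=$0.00 total_interest=$1.00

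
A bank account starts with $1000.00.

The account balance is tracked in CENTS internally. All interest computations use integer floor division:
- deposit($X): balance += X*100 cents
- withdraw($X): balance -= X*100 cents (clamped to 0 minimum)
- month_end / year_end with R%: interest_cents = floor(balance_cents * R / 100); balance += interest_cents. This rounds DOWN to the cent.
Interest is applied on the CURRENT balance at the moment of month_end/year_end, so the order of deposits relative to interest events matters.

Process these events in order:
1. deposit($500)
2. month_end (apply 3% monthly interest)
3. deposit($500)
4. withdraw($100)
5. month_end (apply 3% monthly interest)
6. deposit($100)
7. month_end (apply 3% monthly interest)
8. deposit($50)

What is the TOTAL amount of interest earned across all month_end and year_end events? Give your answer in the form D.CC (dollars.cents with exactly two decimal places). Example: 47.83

After 1 (deposit($500)): balance=$1500.00 total_interest=$0.00
After 2 (month_end (apply 3% monthly interest)): balance=$1545.00 total_interest=$45.00
After 3 (deposit($500)): balance=$2045.00 total_interest=$45.00
After 4 (withdraw($100)): balance=$1945.00 total_interest=$45.00
After 5 (month_end (apply 3% monthly interest)): balance=$2003.35 total_interest=$103.35
After 6 (deposit($100)): balance=$2103.35 total_interest=$103.35
After 7 (month_end (apply 3% monthly interest)): balance=$2166.45 total_interest=$166.45
After 8 (deposit($50)): balance=$2216.45 total_interest=$166.45

Answer: 166.45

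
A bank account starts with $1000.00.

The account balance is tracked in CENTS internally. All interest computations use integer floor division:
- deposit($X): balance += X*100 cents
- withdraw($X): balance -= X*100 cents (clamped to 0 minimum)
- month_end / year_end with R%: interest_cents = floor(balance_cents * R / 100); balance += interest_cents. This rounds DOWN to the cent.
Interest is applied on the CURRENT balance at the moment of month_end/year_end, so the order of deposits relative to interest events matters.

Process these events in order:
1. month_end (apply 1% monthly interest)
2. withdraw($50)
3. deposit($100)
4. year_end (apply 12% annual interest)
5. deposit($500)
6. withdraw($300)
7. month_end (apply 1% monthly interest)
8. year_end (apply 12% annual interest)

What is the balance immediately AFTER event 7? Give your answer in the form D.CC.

Answer: 1401.07

Derivation:
After 1 (month_end (apply 1% monthly interest)): balance=$1010.00 total_interest=$10.00
After 2 (withdraw($50)): balance=$960.00 total_interest=$10.00
After 3 (deposit($100)): balance=$1060.00 total_interest=$10.00
After 4 (year_end (apply 12% annual interest)): balance=$1187.20 total_interest=$137.20
After 5 (deposit($500)): balance=$1687.20 total_interest=$137.20
After 6 (withdraw($300)): balance=$1387.20 total_interest=$137.20
After 7 (month_end (apply 1% monthly interest)): balance=$1401.07 total_interest=$151.07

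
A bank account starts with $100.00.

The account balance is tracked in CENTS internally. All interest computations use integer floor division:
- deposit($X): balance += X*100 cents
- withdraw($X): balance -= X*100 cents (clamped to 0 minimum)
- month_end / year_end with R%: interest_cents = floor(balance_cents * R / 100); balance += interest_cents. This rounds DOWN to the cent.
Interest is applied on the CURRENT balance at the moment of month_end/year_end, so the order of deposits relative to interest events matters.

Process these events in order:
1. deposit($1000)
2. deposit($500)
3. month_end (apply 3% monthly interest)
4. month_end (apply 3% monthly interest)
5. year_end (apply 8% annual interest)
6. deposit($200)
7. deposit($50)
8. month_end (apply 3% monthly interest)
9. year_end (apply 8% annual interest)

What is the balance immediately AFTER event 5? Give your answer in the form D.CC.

After 1 (deposit($1000)): balance=$1100.00 total_interest=$0.00
After 2 (deposit($500)): balance=$1600.00 total_interest=$0.00
After 3 (month_end (apply 3% monthly interest)): balance=$1648.00 total_interest=$48.00
After 4 (month_end (apply 3% monthly interest)): balance=$1697.44 total_interest=$97.44
After 5 (year_end (apply 8% annual interest)): balance=$1833.23 total_interest=$233.23

Answer: 1833.23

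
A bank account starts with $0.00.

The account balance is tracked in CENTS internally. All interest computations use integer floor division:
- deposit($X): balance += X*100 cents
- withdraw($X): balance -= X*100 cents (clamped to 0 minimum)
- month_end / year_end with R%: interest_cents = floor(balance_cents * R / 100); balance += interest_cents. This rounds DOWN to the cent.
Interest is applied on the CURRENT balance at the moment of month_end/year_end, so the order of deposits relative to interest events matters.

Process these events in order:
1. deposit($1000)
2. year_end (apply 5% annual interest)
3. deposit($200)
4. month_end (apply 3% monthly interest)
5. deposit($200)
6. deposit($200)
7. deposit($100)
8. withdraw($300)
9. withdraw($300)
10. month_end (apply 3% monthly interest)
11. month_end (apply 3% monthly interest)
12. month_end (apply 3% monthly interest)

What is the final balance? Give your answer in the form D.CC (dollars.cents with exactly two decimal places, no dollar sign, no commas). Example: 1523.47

Answer: 1297.60

Derivation:
After 1 (deposit($1000)): balance=$1000.00 total_interest=$0.00
After 2 (year_end (apply 5% annual interest)): balance=$1050.00 total_interest=$50.00
After 3 (deposit($200)): balance=$1250.00 total_interest=$50.00
After 4 (month_end (apply 3% monthly interest)): balance=$1287.50 total_interest=$87.50
After 5 (deposit($200)): balance=$1487.50 total_interest=$87.50
After 6 (deposit($200)): balance=$1687.50 total_interest=$87.50
After 7 (deposit($100)): balance=$1787.50 total_interest=$87.50
After 8 (withdraw($300)): balance=$1487.50 total_interest=$87.50
After 9 (withdraw($300)): balance=$1187.50 total_interest=$87.50
After 10 (month_end (apply 3% monthly interest)): balance=$1223.12 total_interest=$123.12
After 11 (month_end (apply 3% monthly interest)): balance=$1259.81 total_interest=$159.81
After 12 (month_end (apply 3% monthly interest)): balance=$1297.60 total_interest=$197.60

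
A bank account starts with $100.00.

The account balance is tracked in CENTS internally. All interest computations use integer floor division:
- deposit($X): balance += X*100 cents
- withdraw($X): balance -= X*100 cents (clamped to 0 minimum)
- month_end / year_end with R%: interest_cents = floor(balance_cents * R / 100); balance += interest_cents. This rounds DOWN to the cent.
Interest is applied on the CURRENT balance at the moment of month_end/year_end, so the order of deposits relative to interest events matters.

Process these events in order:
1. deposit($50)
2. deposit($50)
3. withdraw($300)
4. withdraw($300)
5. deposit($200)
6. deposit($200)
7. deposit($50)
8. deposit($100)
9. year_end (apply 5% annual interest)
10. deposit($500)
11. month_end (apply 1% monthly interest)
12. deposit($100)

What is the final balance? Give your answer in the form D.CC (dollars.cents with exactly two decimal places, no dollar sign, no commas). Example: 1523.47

After 1 (deposit($50)): balance=$150.00 total_interest=$0.00
After 2 (deposit($50)): balance=$200.00 total_interest=$0.00
After 3 (withdraw($300)): balance=$0.00 total_interest=$0.00
After 4 (withdraw($300)): balance=$0.00 total_interest=$0.00
After 5 (deposit($200)): balance=$200.00 total_interest=$0.00
After 6 (deposit($200)): balance=$400.00 total_interest=$0.00
After 7 (deposit($50)): balance=$450.00 total_interest=$0.00
After 8 (deposit($100)): balance=$550.00 total_interest=$0.00
After 9 (year_end (apply 5% annual interest)): balance=$577.50 total_interest=$27.50
After 10 (deposit($500)): balance=$1077.50 total_interest=$27.50
After 11 (month_end (apply 1% monthly interest)): balance=$1088.27 total_interest=$38.27
After 12 (deposit($100)): balance=$1188.27 total_interest=$38.27

Answer: 1188.27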